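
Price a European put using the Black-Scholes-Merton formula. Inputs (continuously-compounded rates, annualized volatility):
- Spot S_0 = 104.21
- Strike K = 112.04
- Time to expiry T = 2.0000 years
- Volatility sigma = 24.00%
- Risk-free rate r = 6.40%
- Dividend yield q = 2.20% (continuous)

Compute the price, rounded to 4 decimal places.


d1 = (ln(S/K) + (r - q + 0.5*sigma^2) * T) / (sigma * sqrt(T)) = 0.20374146
d2 = d1 - sigma * sqrt(T) = -0.13566980
exp(-rT) = 0.87985338; exp(-qT) = 0.95695396
P = K * exp(-rT) * N(-d2) - S_0 * exp(-qT) * N(-d1)
N(-d1) = 0.41927777; N(-d2) = 0.55395884
P = 112.0400 * 0.87985338 * 0.55395884 - 104.2100 * 0.95695396 * 0.41927777 = 12.7965

Answer: Price = 12.7965


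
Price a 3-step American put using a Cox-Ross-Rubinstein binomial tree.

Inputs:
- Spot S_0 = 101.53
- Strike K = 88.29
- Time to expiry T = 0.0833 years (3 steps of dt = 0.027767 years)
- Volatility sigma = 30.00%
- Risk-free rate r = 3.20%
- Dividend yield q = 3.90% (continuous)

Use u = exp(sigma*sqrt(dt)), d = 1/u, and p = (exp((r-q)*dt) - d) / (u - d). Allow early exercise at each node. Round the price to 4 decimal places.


Answer: Price = V(0,0) = 0.1222

Derivation:
dt = T/N = 0.027767
u = exp(sigma*sqrt(dt)) = 1.051261; d = 1/u = 0.951239
p = (exp((r-q)*dt) - d) / (u - d) = 0.485562
Discount per step: exp(-r*dt) = 0.999112
Stock lattice S(k, i) with i counting down-moves:
  k=0: S(0,0) = 101.5300
  k=1: S(1,0) = 106.7345; S(1,1) = 96.5793
  k=2: S(2,0) = 112.2058; S(2,1) = 101.5300; S(2,2) = 91.8700
  k=3: S(3,0) = 117.9575; S(3,1) = 106.7345; S(3,2) = 96.5793; S(3,3) = 87.3903
Terminal payoffs V(N, i) = max(K - S_T, 0):
  V(3,0) = 0.000000; V(3,1) = 0.000000; V(3,2) = 0.000000; V(3,3) = 0.899697
Backward induction: V(k, i) = exp(-r*dt) * [p * V(k+1, i) + (1-p) * V(k+1, i+1)]; then take max(V_cont, immediate exercise) for American.
  V(2,0) = exp(-r*dt) * [p*0.000000 + (1-p)*0.000000] = 0.000000; exercise = 0.000000; V(2,0) = max -> 0.000000
  V(2,1) = exp(-r*dt) * [p*0.000000 + (1-p)*0.000000] = 0.000000; exercise = 0.000000; V(2,1) = max -> 0.000000
  V(2,2) = exp(-r*dt) * [p*0.000000 + (1-p)*0.899697] = 0.462427; exercise = 0.000000; V(2,2) = max -> 0.462427
  V(1,0) = exp(-r*dt) * [p*0.000000 + (1-p)*0.000000] = 0.000000; exercise = 0.000000; V(1,0) = max -> 0.000000
  V(1,1) = exp(-r*dt) * [p*0.000000 + (1-p)*0.462427] = 0.237679; exercise = 0.000000; V(1,1) = max -> 0.237679
  V(0,0) = exp(-r*dt) * [p*0.000000 + (1-p)*0.237679] = 0.122162; exercise = 0.000000; V(0,0) = max -> 0.122162


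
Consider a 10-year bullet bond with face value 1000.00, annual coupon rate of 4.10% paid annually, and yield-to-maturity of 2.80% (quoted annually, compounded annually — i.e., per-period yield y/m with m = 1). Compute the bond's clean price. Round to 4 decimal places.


Coupon per period c = face * coupon_rate / m = 41.000000
Periods per year m = 1; per-period yield y/m = 0.028000
Number of cashflows N = 10
Cashflows (t years, CF_t, discount factor 1/(1+y/m)^(m*t), PV):
  t = 1.0000: CF_t = 41.000000, DF = 0.972763, PV = 39.883268
  t = 2.0000: CF_t = 41.000000, DF = 0.946267, PV = 38.796954
  t = 3.0000: CF_t = 41.000000, DF = 0.920493, PV = 37.740227
  t = 4.0000: CF_t = 41.000000, DF = 0.895422, PV = 36.712283
  t = 5.0000: CF_t = 41.000000, DF = 0.871033, PV = 35.712338
  t = 6.0000: CF_t = 41.000000, DF = 0.847308, PV = 34.739628
  t = 7.0000: CF_t = 41.000000, DF = 0.824230, PV = 33.793413
  t = 8.0000: CF_t = 41.000000, DF = 0.801780, PV = 32.872970
  t = 9.0000: CF_t = 41.000000, DF = 0.779941, PV = 31.977597
  t = 10.0000: CF_t = 1041.000000, DF = 0.758698, PV = 789.804462
Price P = sum_t PV_t = 1112.033141

Answer: Price = 1112.0331


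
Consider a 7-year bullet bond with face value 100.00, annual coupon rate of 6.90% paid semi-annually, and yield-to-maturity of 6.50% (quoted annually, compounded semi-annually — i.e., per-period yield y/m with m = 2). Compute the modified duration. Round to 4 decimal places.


Answer: Modified duration = 5.5058

Derivation:
Coupon per period c = face * coupon_rate / m = 3.450000
Periods per year m = 2; per-period yield y/m = 0.032500
Number of cashflows N = 14
Cashflows (t years, CF_t, discount factor 1/(1+y/m)^(m*t), PV):
  t = 0.5000: CF_t = 3.450000, DF = 0.968523, PV = 3.341404
  t = 1.0000: CF_t = 3.450000, DF = 0.938037, PV = 3.236227
  t = 1.5000: CF_t = 3.450000, DF = 0.908510, PV = 3.134360
  t = 2.0000: CF_t = 3.450000, DF = 0.879913, PV = 3.035700
  t = 2.5000: CF_t = 3.450000, DF = 0.852216, PV = 2.940145
  t = 3.0000: CF_t = 3.450000, DF = 0.825391, PV = 2.847598
  t = 3.5000: CF_t = 3.450000, DF = 0.799410, PV = 2.757965
  t = 4.0000: CF_t = 3.450000, DF = 0.774247, PV = 2.671152
  t = 4.5000: CF_t = 3.450000, DF = 0.749876, PV = 2.587072
  t = 5.0000: CF_t = 3.450000, DF = 0.726272, PV = 2.505639
  t = 5.5000: CF_t = 3.450000, DF = 0.703411, PV = 2.426769
  t = 6.0000: CF_t = 3.450000, DF = 0.681270, PV = 2.350382
  t = 6.5000: CF_t = 3.450000, DF = 0.659826, PV = 2.276399
  t = 7.0000: CF_t = 103.450000, DF = 0.639056, PV = 66.110380
Price P = sum_t PV_t = 102.221192
First compute Macaulay numerator sum_t t * PV_t:
  t * PV_t at t = 0.5000: 1.670702
  t * PV_t at t = 1.0000: 3.236227
  t * PV_t at t = 1.5000: 4.701540
  t * PV_t at t = 2.0000: 6.071400
  t * PV_t at t = 2.5000: 7.350363
  t * PV_t at t = 3.0000: 8.542795
  t * PV_t at t = 3.5000: 9.652876
  t * PV_t at t = 4.0000: 10.684608
  t * PV_t at t = 4.5000: 11.641825
  t * PV_t at t = 5.0000: 12.528195
  t * PV_t at t = 5.5000: 13.347229
  t * PV_t at t = 6.0000: 14.102289
  t * PV_t at t = 6.5000: 14.796591
  t * PV_t at t = 7.0000: 462.772657
Macaulay duration D = 581.099298 / 102.221192 = 5.684724
Modified duration = D / (1 + y/m) = 5.684724 / (1 + 0.032500) = 5.505786


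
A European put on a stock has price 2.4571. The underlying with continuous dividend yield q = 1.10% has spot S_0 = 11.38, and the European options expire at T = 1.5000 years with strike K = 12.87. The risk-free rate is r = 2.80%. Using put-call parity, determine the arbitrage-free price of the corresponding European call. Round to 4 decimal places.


Put-call parity: C - P = S_0 * exp(-qT) - K * exp(-rT).
S_0 * exp(-qT) = 11.3800 * 0.98363538 = 11.19377062
K * exp(-rT) = 12.8700 * 0.95886978 = 12.34065408
C = P + S*exp(-qT) - K*exp(-rT)
C = 2.4571 + 11.19377062 - 12.34065408 = 1.3102

Answer: Call price = 1.3102


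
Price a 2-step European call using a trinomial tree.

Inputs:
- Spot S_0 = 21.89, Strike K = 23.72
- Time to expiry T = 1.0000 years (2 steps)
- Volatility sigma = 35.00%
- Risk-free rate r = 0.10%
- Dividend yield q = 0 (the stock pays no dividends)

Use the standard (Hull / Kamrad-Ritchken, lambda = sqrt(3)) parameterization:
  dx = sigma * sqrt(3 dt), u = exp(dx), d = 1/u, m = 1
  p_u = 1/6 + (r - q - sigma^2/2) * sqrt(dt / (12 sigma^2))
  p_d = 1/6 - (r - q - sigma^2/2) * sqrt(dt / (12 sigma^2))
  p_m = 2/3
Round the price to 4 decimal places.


Answer: Price = V(0,0) = 2.2136

Derivation:
dt = T/N = 0.500000; dx = sigma*sqrt(3*dt) = 0.428661
u = exp(dx) = 1.535200; d = 1/u = 0.651381
p_u = 0.131528, p_m = 0.666667, p_d = 0.201805
Discount per step: exp(-r*dt) = 0.999500
Stock lattice S(k, j) with j the centered position index:
  k=0: S(0,+0) = 21.8900
  k=1: S(1,-1) = 14.2587; S(1,+0) = 21.8900; S(1,+1) = 33.6055
  k=2: S(2,-2) = 9.2879; S(2,-1) = 14.2587; S(2,+0) = 21.8900; S(2,+1) = 33.6055; S(2,+2) = 51.5912
Terminal payoffs V(N, j) = max(S_T - K, 0):
  V(2,-2) = 0.000000; V(2,-1) = 0.000000; V(2,+0) = 0.000000; V(2,+1) = 9.885529; V(2,+2) = 27.871211
Backward induction: V(k, j) = exp(-r*dt) * [p_u * V(k+1, j+1) + p_m * V(k+1, j) + p_d * V(k+1, j-1)]
  V(1,-1) = exp(-r*dt) * [p_u*0.000000 + p_m*0.000000 + p_d*0.000000] = 0.000000
  V(1,+0) = exp(-r*dt) * [p_u*9.885529 + p_m*0.000000 + p_d*0.000000] = 1.299575
  V(1,+1) = exp(-r*dt) * [p_u*27.871211 + p_m*9.885529 + p_d*0.000000] = 10.251075
  V(0,+0) = exp(-r*dt) * [p_u*10.251075 + p_m*1.299575 + p_d*0.000000] = 2.213582


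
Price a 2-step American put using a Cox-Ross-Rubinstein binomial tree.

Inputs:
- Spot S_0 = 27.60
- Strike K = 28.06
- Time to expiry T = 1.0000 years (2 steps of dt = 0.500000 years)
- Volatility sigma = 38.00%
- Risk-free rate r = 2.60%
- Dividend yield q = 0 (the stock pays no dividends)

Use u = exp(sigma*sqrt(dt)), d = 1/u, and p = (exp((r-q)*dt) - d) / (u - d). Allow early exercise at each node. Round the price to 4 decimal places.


dt = T/N = 0.500000
u = exp(sigma*sqrt(dt)) = 1.308263; d = 1/u = 0.764372
p = (exp((r-q)*dt) - d) / (u - d) = 0.457284
Discount per step: exp(-r*dt) = 0.987084
Stock lattice S(k, i) with i counting down-moves:
  k=0: S(0,0) = 27.6000
  k=1: S(1,0) = 36.1081; S(1,1) = 21.0967
  k=2: S(2,0) = 47.2389; S(2,1) = 27.6000; S(2,2) = 16.1257
Terminal payoffs V(N, i) = max(K - S_T, 0):
  V(2,0) = 0.000000; V(2,1) = 0.460000; V(2,2) = 11.934294
Backward induction: V(k, i) = exp(-r*dt) * [p * V(k+1, i) + (1-p) * V(k+1, i+1)]; then take max(V_cont, immediate exercise) for American.
  V(1,0) = exp(-r*dt) * [p*0.000000 + (1-p)*0.460000] = 0.246425; exercise = 0.000000; V(1,0) = max -> 0.246425
  V(1,1) = exp(-r*dt) * [p*0.460000 + (1-p)*11.934294] = 6.600911; exercise = 6.963330; V(1,1) = max -> 6.963330
  V(0,0) = exp(-r*dt) * [p*0.246425 + (1-p)*6.963330] = 3.841531; exercise = 0.460000; V(0,0) = max -> 3.841531

Answer: Price = V(0,0) = 3.8415


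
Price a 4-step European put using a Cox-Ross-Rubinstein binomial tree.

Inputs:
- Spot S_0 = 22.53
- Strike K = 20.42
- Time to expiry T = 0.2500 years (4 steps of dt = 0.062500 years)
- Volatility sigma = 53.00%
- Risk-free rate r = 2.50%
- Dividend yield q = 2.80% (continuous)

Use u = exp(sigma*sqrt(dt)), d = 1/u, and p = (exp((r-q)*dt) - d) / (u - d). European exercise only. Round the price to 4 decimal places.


Answer: Price = V(0,0) = 1.4611

Derivation:
dt = T/N = 0.062500
u = exp(sigma*sqrt(dt)) = 1.141679; d = 1/u = 0.875903
p = (exp((r-q)*dt) - d) / (u - d) = 0.466218
Discount per step: exp(-r*dt) = 0.998439
Stock lattice S(k, i) with i counting down-moves:
  k=0: S(0,0) = 22.5300
  k=1: S(1,0) = 25.7220; S(1,1) = 19.7341
  k=2: S(2,0) = 29.3663; S(2,1) = 22.5300; S(2,2) = 17.2852
  k=3: S(3,0) = 33.5269; S(3,1) = 25.7220; S(3,2) = 19.7341; S(3,3) = 15.1401
  k=4: S(4,0) = 38.2769; S(4,1) = 29.3663; S(4,2) = 22.5300; S(4,3) = 17.2852; S(4,4) = 13.2613
Terminal payoffs V(N, i) = max(K - S_T, 0):
  V(4,0) = 0.000000; V(4,1) = 0.000000; V(4,2) = 0.000000; V(4,3) = 3.134850; V(4,4) = 7.158730
Backward induction: V(k, i) = exp(-r*dt) * [p * V(k+1, i) + (1-p) * V(k+1, i+1)].
  V(3,0) = exp(-r*dt) * [p*0.000000 + (1-p)*0.000000] = 0.000000
  V(3,1) = exp(-r*dt) * [p*0.000000 + (1-p)*0.000000] = 0.000000
  V(3,2) = exp(-r*dt) * [p*0.000000 + (1-p)*3.134850] = 1.670714
  V(3,3) = exp(-r*dt) * [p*3.134850 + (1-p)*7.158730] = 5.274477
  V(2,0) = exp(-r*dt) * [p*0.000000 + (1-p)*0.000000] = 0.000000
  V(2,1) = exp(-r*dt) * [p*0.000000 + (1-p)*1.670714] = 0.890405
  V(2,2) = exp(-r*dt) * [p*1.670714 + (1-p)*5.274477] = 3.588726
  V(1,0) = exp(-r*dt) * [p*0.000000 + (1-p)*0.890405] = 0.474540
  V(1,1) = exp(-r*dt) * [p*0.890405 + (1-p)*3.588726] = 2.327081
  V(0,0) = exp(-r*dt) * [p*0.474540 + (1-p)*2.327081] = 1.461109


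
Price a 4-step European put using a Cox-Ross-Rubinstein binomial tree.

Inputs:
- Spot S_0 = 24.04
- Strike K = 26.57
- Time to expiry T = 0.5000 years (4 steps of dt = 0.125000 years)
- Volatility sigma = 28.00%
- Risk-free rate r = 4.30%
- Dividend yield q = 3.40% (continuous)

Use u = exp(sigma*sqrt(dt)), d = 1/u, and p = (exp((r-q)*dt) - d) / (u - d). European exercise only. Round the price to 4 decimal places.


dt = T/N = 0.125000
u = exp(sigma*sqrt(dt)) = 1.104061; d = 1/u = 0.905747
p = (exp((r-q)*dt) - d) / (u - d) = 0.480947
Discount per step: exp(-r*dt) = 0.994639
Stock lattice S(k, i) with i counting down-moves:
  k=0: S(0,0) = 24.0400
  k=1: S(1,0) = 26.5416; S(1,1) = 21.7742
  k=2: S(2,0) = 29.3036; S(2,1) = 24.0400; S(2,2) = 19.7219
  k=3: S(3,0) = 32.3529; S(3,1) = 26.5416; S(3,2) = 21.7742; S(3,3) = 17.8630
  k=4: S(4,0) = 35.7196; S(4,1) = 29.3036; S(4,2) = 24.0400; S(4,3) = 19.7219; S(4,4) = 16.1794
Terminal payoffs V(N, i) = max(K - S_T, 0):
  V(4,0) = 0.000000; V(4,1) = 0.000000; V(4,2) = 2.530000; V(4,3) = 6.848110; V(4,4) = 10.390592
Backward induction: V(k, i) = exp(-r*dt) * [p * V(k+1, i) + (1-p) * V(k+1, i+1)].
  V(3,0) = exp(-r*dt) * [p*0.000000 + (1-p)*0.000000] = 0.000000
  V(3,1) = exp(-r*dt) * [p*0.000000 + (1-p)*2.530000] = 1.306163
  V(3,2) = exp(-r*dt) * [p*2.530000 + (1-p)*6.848110] = 4.745749
  V(3,3) = exp(-r*dt) * [p*6.848110 + (1-p)*10.390592] = 8.640278
  V(2,0) = exp(-r*dt) * [p*0.000000 + (1-p)*1.306163] = 0.674333
  V(2,1) = exp(-r*dt) * [p*1.306163 + (1-p)*4.745749] = 3.074917
  V(2,2) = exp(-r*dt) * [p*4.745749 + (1-p)*8.640278] = 6.730937
  V(1,0) = exp(-r*dt) * [p*0.674333 + (1-p)*3.074917] = 1.910068
  V(1,1) = exp(-r*dt) * [p*3.074917 + (1-p)*6.730937] = 4.945927
  V(0,0) = exp(-r*dt) * [p*1.910068 + (1-p)*4.945927] = 3.467152

Answer: Price = V(0,0) = 3.4672


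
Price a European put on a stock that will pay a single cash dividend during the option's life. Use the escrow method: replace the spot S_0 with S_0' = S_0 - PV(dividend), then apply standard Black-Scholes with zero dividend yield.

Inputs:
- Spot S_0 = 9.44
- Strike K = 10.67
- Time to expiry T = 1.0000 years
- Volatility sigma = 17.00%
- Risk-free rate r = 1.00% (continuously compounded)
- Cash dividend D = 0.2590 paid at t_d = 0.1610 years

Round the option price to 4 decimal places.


Answer: Price = 1.5745

Derivation:
PV(D) = D * exp(-r * t_d) = 0.2590 * 0.99839130 = 0.25858335
S_0' = S_0 - PV(D) = 9.4400 - 0.25858335 = 9.18141665
d1 = (ln(S_0'/K) + (r + sigma^2/2)*T) / (sigma*sqrt(T)) = -0.74002678
d2 = d1 - sigma*sqrt(T) = -0.91002678
exp(-rT) = 0.99004983
N(-d1) = 0.77035813; N(-d2) = 0.81859581
P = K * exp(-rT) * N(-d2) - S_0' * N(-d1) = 10.6700 * 0.99004983 * 0.81859581 - 9.18141665 * 0.77035813 = 1.5745


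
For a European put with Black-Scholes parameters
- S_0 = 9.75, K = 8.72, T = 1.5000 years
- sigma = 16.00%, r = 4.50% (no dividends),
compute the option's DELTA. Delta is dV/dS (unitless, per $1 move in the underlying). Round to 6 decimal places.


Answer: Delta = -0.155723

Derivation:
d1 = 1.0121906393; d2 = 0.8162314598
phi(d1) = 0.2390210924; exp(-qT) = 1.0000000000; exp(-rT) = 0.9347277206
N(-d1) = 0.1557234555
Delta = -exp(-qT) * N(-d1) = -1.0000000000 * 0.1557234555 = -0.155723


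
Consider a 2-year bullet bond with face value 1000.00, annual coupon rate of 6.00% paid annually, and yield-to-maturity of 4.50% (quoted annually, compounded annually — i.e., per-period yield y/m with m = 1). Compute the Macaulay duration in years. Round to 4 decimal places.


Coupon per period c = face * coupon_rate / m = 60.000000
Periods per year m = 1; per-period yield y/m = 0.045000
Number of cashflows N = 2
Cashflows (t years, CF_t, discount factor 1/(1+y/m)^(m*t), PV):
  t = 1.0000: CF_t = 60.000000, DF = 0.956938, PV = 57.416268
  t = 2.0000: CF_t = 1060.000000, DF = 0.915730, PV = 970.673748
Price P = sum_t PV_t = 1028.090016
Macaulay numerator sum_t t * PV_t:
  t * PV_t at t = 1.0000: 57.416268
  t * PV_t at t = 2.0000: 1941.347497
Macaulay duration D = (sum_t t * PV_t) / P = 1998.763765 / 1028.090016 = 1.944152

Answer: Macaulay duration = 1.9442 years


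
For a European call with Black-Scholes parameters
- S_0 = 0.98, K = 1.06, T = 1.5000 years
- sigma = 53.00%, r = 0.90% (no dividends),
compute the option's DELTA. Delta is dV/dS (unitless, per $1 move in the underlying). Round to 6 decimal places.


d1 = 0.2244647459; d2 = -0.4246500359
phi(d1) = 0.3890175797; exp(-qT) = 1.0000000000; exp(-rT) = 0.9865907163
N(d1) = 0.5888021521
Delta = exp(-qT) * N(d1) = 1.0000000000 * 0.5888021521 = 0.588802

Answer: Delta = 0.588802


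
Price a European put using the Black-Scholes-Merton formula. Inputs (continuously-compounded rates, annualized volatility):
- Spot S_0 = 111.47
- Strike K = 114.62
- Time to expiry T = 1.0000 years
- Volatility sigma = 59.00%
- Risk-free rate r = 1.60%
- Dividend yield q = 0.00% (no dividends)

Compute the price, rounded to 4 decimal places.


d1 = (ln(S/K) + (r - q + 0.5*sigma^2) * T) / (sigma * sqrt(T)) = 0.27488676
d2 = d1 - sigma * sqrt(T) = -0.31511324
exp(-rT) = 0.98412732; exp(-qT) = 1.00000000
P = K * exp(-rT) * N(-d2) - S_0 * exp(-qT) * N(-d1)
N(-d1) = 0.39170162; N(-d2) = 0.62366216
P = 114.6200 * 0.98412732 * 0.62366216 - 111.4700 * 1.00000000 * 0.39170162 = 26.6865

Answer: Price = 26.6865


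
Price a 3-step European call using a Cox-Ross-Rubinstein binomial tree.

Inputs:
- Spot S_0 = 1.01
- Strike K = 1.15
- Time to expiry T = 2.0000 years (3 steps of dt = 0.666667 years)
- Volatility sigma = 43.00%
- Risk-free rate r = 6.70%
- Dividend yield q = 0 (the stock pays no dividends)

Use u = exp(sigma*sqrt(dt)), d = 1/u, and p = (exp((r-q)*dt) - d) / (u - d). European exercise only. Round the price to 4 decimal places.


dt = T/N = 0.666667
u = exp(sigma*sqrt(dt)) = 1.420620; d = 1/u = 0.703918
p = (exp((r-q)*dt) - d) / (u - d) = 0.476853
Discount per step: exp(-r*dt) = 0.956316
Stock lattice S(k, i) with i counting down-moves:
  k=0: S(0,0) = 1.0100
  k=1: S(1,0) = 1.4348; S(1,1) = 0.7110
  k=2: S(2,0) = 2.0383; S(2,1) = 1.0100; S(2,2) = 0.5005
  k=3: S(3,0) = 2.8957; S(3,1) = 1.4348; S(3,2) = 0.7110; S(3,3) = 0.3523
Terminal payoffs V(N, i) = max(S_T - K, 0):
  V(3,0) = 1.745712; V(3,1) = 0.284826; V(3,2) = 0.000000; V(3,3) = 0.000000
Backward induction: V(k, i) = exp(-r*dt) * [p * V(k+1, i) + (1-p) * V(k+1, i+1)].
  V(2,0) = exp(-r*dt) * [p*1.745712 + (1-p)*0.284826] = 0.938580
  V(2,1) = exp(-r*dt) * [p*0.284826 + (1-p)*0.000000] = 0.129887
  V(2,2) = exp(-r*dt) * [p*0.000000 + (1-p)*0.000000] = 0.000000
  V(1,0) = exp(-r*dt) * [p*0.938580 + (1-p)*0.129887] = 0.492995
  V(1,1) = exp(-r*dt) * [p*0.129887 + (1-p)*0.000000] = 0.059231
  V(0,0) = exp(-r*dt) * [p*0.492995 + (1-p)*0.059231] = 0.254449

Answer: Price = V(0,0) = 0.2544


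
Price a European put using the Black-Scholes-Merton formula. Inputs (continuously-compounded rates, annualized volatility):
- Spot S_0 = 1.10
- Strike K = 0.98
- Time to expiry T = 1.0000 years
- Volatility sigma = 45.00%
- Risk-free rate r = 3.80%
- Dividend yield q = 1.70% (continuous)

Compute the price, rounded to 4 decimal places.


Answer: Price = 0.1193

Derivation:
d1 = (ln(S/K) + (r - q + 0.5*sigma^2) * T) / (sigma * sqrt(T)) = 0.52836197
d2 = d1 - sigma * sqrt(T) = 0.07836197
exp(-rT) = 0.96271294; exp(-qT) = 0.98314368
P = K * exp(-rT) * N(-d2) - S_0 * exp(-qT) * N(-d1)
N(-d1) = 0.29862406; N(-d2) = 0.46877006
P = 0.9800 * 0.96271294 * 0.46877006 - 1.1000 * 0.98314368 * 0.29862406 = 0.1193


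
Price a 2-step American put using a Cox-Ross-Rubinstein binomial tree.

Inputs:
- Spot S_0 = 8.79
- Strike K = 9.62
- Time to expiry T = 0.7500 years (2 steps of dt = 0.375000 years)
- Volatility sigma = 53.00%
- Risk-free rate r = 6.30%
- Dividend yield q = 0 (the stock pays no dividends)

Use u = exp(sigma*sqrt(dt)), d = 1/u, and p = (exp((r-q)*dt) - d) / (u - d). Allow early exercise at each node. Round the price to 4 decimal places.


dt = T/N = 0.375000
u = exp(sigma*sqrt(dt)) = 1.383418; d = 1/u = 0.722847
p = (exp((r-q)*dt) - d) / (u - d) = 0.455756
Discount per step: exp(-r*dt) = 0.976652
Stock lattice S(k, i) with i counting down-moves:
  k=0: S(0,0) = 8.7900
  k=1: S(1,0) = 12.1602; S(1,1) = 6.3538
  k=2: S(2,0) = 16.8227; S(2,1) = 8.7900; S(2,2) = 4.5928
Terminal payoffs V(N, i) = max(K - S_T, 0):
  V(2,0) = 0.000000; V(2,1) = 0.830000; V(2,2) = 5.027154
Backward induction: V(k, i) = exp(-r*dt) * [p * V(k+1, i) + (1-p) * V(k+1, i+1)]; then take max(V_cont, immediate exercise) for American.
  V(1,0) = exp(-r*dt) * [p*0.000000 + (1-p)*0.830000] = 0.441176; exercise = 0.000000; V(1,0) = max -> 0.441176
  V(1,1) = exp(-r*dt) * [p*0.830000 + (1-p)*5.027154] = 3.041564; exercise = 3.266173; V(1,1) = max -> 3.266173
  V(0,0) = exp(-r*dt) * [p*0.441176 + (1-p)*3.266173] = 1.932466; exercise = 0.830000; V(0,0) = max -> 1.932466

Answer: Price = V(0,0) = 1.9325


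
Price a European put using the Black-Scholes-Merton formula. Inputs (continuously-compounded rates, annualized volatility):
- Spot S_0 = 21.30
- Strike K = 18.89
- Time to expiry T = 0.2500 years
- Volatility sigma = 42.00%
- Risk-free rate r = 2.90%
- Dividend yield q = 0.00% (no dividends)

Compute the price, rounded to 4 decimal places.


Answer: Price = 0.6986

Derivation:
d1 = (ln(S/K) + (r - q + 0.5*sigma^2) * T) / (sigma * sqrt(T)) = 0.71130662
d2 = d1 - sigma * sqrt(T) = 0.50130662
exp(-rT) = 0.99277622; exp(-qT) = 1.00000000
P = K * exp(-rT) * N(-d2) - S_0 * exp(-qT) * N(-d1)
N(-d1) = 0.23844712; N(-d2) = 0.30807767
P = 18.8900 * 0.99277622 * 0.30807767 - 21.3000 * 1.00000000 * 0.23844712 = 0.6986


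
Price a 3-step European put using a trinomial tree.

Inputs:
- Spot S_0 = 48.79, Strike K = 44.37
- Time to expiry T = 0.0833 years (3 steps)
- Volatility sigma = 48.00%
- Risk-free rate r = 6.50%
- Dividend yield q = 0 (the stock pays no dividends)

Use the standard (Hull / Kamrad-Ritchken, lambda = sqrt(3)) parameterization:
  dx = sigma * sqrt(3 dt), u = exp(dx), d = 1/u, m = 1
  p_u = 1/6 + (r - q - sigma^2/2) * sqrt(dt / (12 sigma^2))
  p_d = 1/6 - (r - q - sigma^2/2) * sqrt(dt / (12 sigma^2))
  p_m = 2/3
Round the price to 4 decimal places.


Answer: Price = V(0,0) = 0.9521

Derivation:
dt = T/N = 0.027767; dx = sigma*sqrt(3*dt) = 0.138536
u = exp(dx) = 1.148591; d = 1/u = 0.870632
p_u = 0.161636, p_m = 0.666667, p_d = 0.171697
Discount per step: exp(-r*dt) = 0.998197
Stock lattice S(k, j) with j the centered position index:
  k=0: S(0,+0) = 48.7900
  k=1: S(1,-1) = 42.4781; S(1,+0) = 48.7900; S(1,+1) = 56.0398
  k=2: S(2,-2) = 36.9828; S(2,-1) = 42.4781; S(2,+0) = 48.7900; S(2,+1) = 56.0398; S(2,+2) = 64.3668
  k=3: S(3,-3) = 32.1984; S(3,-2) = 36.9828; S(3,-1) = 42.4781; S(3,+0) = 48.7900; S(3,+1) = 56.0398; S(3,+2) = 64.3668; S(3,+3) = 73.9312
Terminal payoffs V(N, j) = max(K - S_T, 0):
  V(3,-3) = 12.171614; V(3,-2) = 7.387210; V(3,-1) = 1.891884; V(3,+0) = 0.000000; V(3,+1) = 0.000000; V(3,+2) = 0.000000; V(3,+3) = 0.000000
Backward induction: V(k, j) = exp(-r*dt) * [p_u * V(k+1, j+1) + p_m * V(k+1, j) + p_d * V(k+1, j-1)]
  V(2,-2) = exp(-r*dt) * [p_u*1.891884 + p_m*7.387210 + p_d*12.171614] = 7.307237
  V(2,-1) = exp(-r*dt) * [p_u*0.000000 + p_m*1.891884 + p_d*7.387210] = 2.525060
  V(2,+0) = exp(-r*dt) * [p_u*0.000000 + p_m*0.000000 + p_d*1.891884] = 0.324246
  V(2,+1) = exp(-r*dt) * [p_u*0.000000 + p_m*0.000000 + p_d*0.000000] = 0.000000
  V(2,+2) = exp(-r*dt) * [p_u*0.000000 + p_m*0.000000 + p_d*0.000000] = 0.000000
  V(1,-1) = exp(-r*dt) * [p_u*0.324246 + p_m*2.525060 + p_d*7.307237] = 2.985024
  V(1,+0) = exp(-r*dt) * [p_u*0.000000 + p_m*0.324246 + p_d*2.525060] = 0.648539
  V(1,+1) = exp(-r*dt) * [p_u*0.000000 + p_m*0.000000 + p_d*0.324246] = 0.055572
  V(0,+0) = exp(-r*dt) * [p_u*0.055572 + p_m*0.648539 + p_d*2.985024] = 0.952142


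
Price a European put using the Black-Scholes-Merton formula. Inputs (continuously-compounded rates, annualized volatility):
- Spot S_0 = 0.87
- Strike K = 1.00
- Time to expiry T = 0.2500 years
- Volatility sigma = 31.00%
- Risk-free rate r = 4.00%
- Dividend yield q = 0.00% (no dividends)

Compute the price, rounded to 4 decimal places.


d1 = (ln(S/K) + (r - q + 0.5*sigma^2) * T) / (sigma * sqrt(T)) = -0.75644882
d2 = d1 - sigma * sqrt(T) = -0.91144882
exp(-rT) = 0.99004983; exp(-qT) = 1.00000000
P = K * exp(-rT) * N(-d2) - S_0 * exp(-qT) * N(-d1)
N(-d1) = 0.77530993; N(-d2) = 0.81897053
P = 1.0000 * 0.99004983 * 0.81897053 - 0.8700 * 1.00000000 * 0.77530993 = 0.1363

Answer: Price = 0.1363


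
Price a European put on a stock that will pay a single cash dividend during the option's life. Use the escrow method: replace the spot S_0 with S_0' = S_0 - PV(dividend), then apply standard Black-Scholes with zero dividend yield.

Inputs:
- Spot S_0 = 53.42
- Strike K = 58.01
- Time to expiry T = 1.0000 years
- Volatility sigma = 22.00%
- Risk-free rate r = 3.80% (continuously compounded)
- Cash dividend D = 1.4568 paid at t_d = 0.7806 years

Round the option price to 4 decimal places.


Answer: Price = 6.8886

Derivation:
PV(D) = D * exp(-r * t_d) = 1.4568 * 0.97077282 = 1.41422185
S_0' = S_0 - PV(D) = 53.4200 - 1.41422185 = 52.00577815
d1 = (ln(S_0'/K) + (r + sigma^2/2)*T) / (sigma*sqrt(T)) = -0.21391172
d2 = d1 - sigma*sqrt(T) = -0.43391172
exp(-rT) = 0.96271294
N(-d1) = 0.58469205; N(-d2) = 0.66782373
P = K * exp(-rT) * N(-d2) - S_0' * N(-d1) = 58.0100 * 0.96271294 * 0.66782373 - 52.00577815 * 0.58469205 = 6.8886


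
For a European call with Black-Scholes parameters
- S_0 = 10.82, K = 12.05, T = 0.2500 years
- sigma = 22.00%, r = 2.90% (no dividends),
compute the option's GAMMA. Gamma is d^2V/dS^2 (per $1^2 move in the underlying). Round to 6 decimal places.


d1 = -0.8578944229; d2 = -0.9678944229
phi(d1) = 0.2761171757; exp(-qT) = 1.0000000000; exp(-rT) = 0.9927762179
Gamma = exp(-qT) * phi(d1) / (S * sigma * sqrt(T)) = 1.0000000000 * 0.2761171757 / (10.8200 * 0.2200 * 0.5000000000) = 0.231992

Answer: Gamma = 0.231992


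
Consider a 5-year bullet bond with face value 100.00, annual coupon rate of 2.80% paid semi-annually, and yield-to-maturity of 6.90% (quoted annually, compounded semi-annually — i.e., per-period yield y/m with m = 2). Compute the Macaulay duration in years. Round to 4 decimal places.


Answer: Macaulay duration = 4.6636 years

Derivation:
Coupon per period c = face * coupon_rate / m = 1.400000
Periods per year m = 2; per-period yield y/m = 0.034500
Number of cashflows N = 10
Cashflows (t years, CF_t, discount factor 1/(1+y/m)^(m*t), PV):
  t = 0.5000: CF_t = 1.400000, DF = 0.966651, PV = 1.353311
  t = 1.0000: CF_t = 1.400000, DF = 0.934413, PV = 1.308179
  t = 1.5000: CF_t = 1.400000, DF = 0.903251, PV = 1.264552
  t = 2.0000: CF_t = 1.400000, DF = 0.873128, PV = 1.222379
  t = 2.5000: CF_t = 1.400000, DF = 0.844010, PV = 1.181614
  t = 3.0000: CF_t = 1.400000, DF = 0.815863, PV = 1.142208
  t = 3.5000: CF_t = 1.400000, DF = 0.788654, PV = 1.104116
  t = 4.0000: CF_t = 1.400000, DF = 0.762353, PV = 1.067294
  t = 4.5000: CF_t = 1.400000, DF = 0.736929, PV = 1.031700
  t = 5.0000: CF_t = 101.400000, DF = 0.712353, PV = 72.232560
Price P = sum_t PV_t = 82.907912
Macaulay numerator sum_t t * PV_t:
  t * PV_t at t = 0.5000: 0.676655
  t * PV_t at t = 1.0000: 1.308179
  t * PV_t at t = 1.5000: 1.896827
  t * PV_t at t = 2.0000: 2.444759
  t * PV_t at t = 2.5000: 2.954035
  t * PV_t at t = 3.0000: 3.426623
  t * PV_t at t = 3.5000: 3.864405
  t * PV_t at t = 4.0000: 4.269176
  t * PV_t at t = 4.5000: 4.642652
  t * PV_t at t = 5.0000: 361.162798
Macaulay duration D = (sum_t t * PV_t) / P = 386.646109 / 82.907912 = 4.663561


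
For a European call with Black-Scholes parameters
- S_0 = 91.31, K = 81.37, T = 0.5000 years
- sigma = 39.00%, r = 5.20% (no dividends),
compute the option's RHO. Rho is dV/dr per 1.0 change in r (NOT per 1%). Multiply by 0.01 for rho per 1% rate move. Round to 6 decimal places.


Answer: Rho = 25.604773

Derivation:
d1 = 0.6500982222; d2 = 0.3743265775
phi(d1) = 0.3229517388; exp(-qT) = 1.0000000000; exp(-rT) = 0.9743350896
N(d2) = 0.6459193195
Rho = K*T*exp(-rT)*N(d2) = 81.3700 * 0.5000 * 0.9743350896 * 0.6459193195 = 25.604773


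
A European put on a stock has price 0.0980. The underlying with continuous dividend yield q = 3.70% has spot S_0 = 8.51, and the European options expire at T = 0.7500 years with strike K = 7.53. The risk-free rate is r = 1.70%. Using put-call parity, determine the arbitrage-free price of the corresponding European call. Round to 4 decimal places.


Put-call parity: C - P = S_0 * exp(-qT) - K * exp(-rT).
S_0 * exp(-qT) = 8.5100 * 0.97263149 = 8.27709402
K * exp(-rT) = 7.5300 * 0.98733094 = 7.43460195
C = P + S*exp(-qT) - K*exp(-rT)
C = 0.0980 + 8.27709402 - 7.43460195 = 0.9405

Answer: Call price = 0.9405


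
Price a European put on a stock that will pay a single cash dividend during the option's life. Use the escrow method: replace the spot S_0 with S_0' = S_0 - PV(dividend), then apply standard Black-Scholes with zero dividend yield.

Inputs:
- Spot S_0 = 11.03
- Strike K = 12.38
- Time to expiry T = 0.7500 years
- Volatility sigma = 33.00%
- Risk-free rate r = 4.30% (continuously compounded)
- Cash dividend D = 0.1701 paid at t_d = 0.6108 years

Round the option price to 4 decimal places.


PV(D) = D * exp(-r * t_d) = 0.1701 * 0.97407751 = 0.16569058
S_0' = S_0 - PV(D) = 11.0300 - 0.16569058 = 10.86430942
d1 = (ln(S_0'/K) + (r + sigma^2/2)*T) / (sigma*sqrt(T)) = -0.20123882
d2 = d1 - sigma*sqrt(T) = -0.48702720
exp(-rT) = 0.96826449
N(-d1) = 0.57974408; N(-d2) = 0.68688047
P = K * exp(-rT) * N(-d2) - S_0' * N(-d1) = 12.3800 * 0.96826449 * 0.68688047 - 10.86430942 * 0.57974408 = 1.9352

Answer: Price = 1.9352


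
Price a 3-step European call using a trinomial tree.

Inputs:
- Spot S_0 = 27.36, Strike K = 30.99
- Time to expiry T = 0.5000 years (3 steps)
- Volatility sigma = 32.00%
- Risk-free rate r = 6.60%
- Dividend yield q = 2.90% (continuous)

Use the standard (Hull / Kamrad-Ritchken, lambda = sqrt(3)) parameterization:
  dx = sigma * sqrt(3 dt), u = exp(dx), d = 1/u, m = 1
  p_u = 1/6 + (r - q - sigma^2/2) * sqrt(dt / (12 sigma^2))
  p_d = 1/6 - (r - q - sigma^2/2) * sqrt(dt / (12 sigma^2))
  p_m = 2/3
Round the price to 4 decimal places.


Answer: Price = V(0,0) = 1.4340

Derivation:
dt = T/N = 0.166667; dx = sigma*sqrt(3*dt) = 0.226274
u = exp(dx) = 1.253919; d = 1/u = 0.797499
p_u = 0.161437, p_m = 0.666667, p_d = 0.171896
Discount per step: exp(-r*dt) = 0.989060
Stock lattice S(k, j) with j the centered position index:
  k=0: S(0,+0) = 27.3600
  k=1: S(1,-1) = 21.8196; S(1,+0) = 27.3600; S(1,+1) = 34.3072
  k=2: S(2,-2) = 17.4011; S(2,-1) = 21.8196; S(2,+0) = 27.3600; S(2,+1) = 34.3072; S(2,+2) = 43.0185
  k=3: S(3,-3) = 13.8774; S(3,-2) = 17.4011; S(3,-1) = 21.8196; S(3,+0) = 27.3600; S(3,+1) = 34.3072; S(3,+2) = 43.0185; S(3,+3) = 53.9417
Terminal payoffs V(N, j) = max(S_T - K, 0):
  V(3,-3) = 0.000000; V(3,-2) = 0.000000; V(3,-1) = 0.000000; V(3,+0) = 0.000000; V(3,+1) = 3.317235; V(3,+2) = 12.028508; V(3,+3) = 22.951741
Backward induction: V(k, j) = exp(-r*dt) * [p_u * V(k+1, j+1) + p_m * V(k+1, j) + p_d * V(k+1, j-1)]
  V(2,-2) = exp(-r*dt) * [p_u*0.000000 + p_m*0.000000 + p_d*0.000000] = 0.000000
  V(2,-1) = exp(-r*dt) * [p_u*0.000000 + p_m*0.000000 + p_d*0.000000] = 0.000000
  V(2,+0) = exp(-r*dt) * [p_u*3.317235 + p_m*0.000000 + p_d*0.000000] = 0.529666
  V(2,+1) = exp(-r*dt) * [p_u*12.028508 + p_m*3.317235 + p_d*0.000000] = 4.107900
  V(2,+2) = exp(-r*dt) * [p_u*22.951741 + p_m*12.028508 + p_d*3.317235] = 12.159988
  V(1,-1) = exp(-r*dt) * [p_u*0.529666 + p_m*0.000000 + p_d*0.000000] = 0.084572
  V(1,+0) = exp(-r*dt) * [p_u*4.107900 + p_m*0.529666 + p_d*0.000000] = 1.005160
  V(1,+1) = exp(-r*dt) * [p_u*12.159988 + p_m*4.107900 + p_d*0.529666] = 4.740289
  V(0,+0) = exp(-r*dt) * [p_u*4.740289 + p_m*1.005160 + p_d*0.084572] = 1.434041


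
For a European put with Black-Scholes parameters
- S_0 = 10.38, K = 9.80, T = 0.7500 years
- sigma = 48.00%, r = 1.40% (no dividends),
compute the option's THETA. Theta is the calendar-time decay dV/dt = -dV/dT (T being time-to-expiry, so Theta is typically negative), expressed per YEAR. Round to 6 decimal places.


Answer: Theta = -1.000822

Derivation:
d1 = 0.3714250456; d2 = -0.0442671482
phi(d1) = 0.3723515607; exp(-qT) = 1.0000000000; exp(-rT) = 0.9895549326
Theta = -S*exp(-qT)*phi(d1)*sigma/(2*sqrt(T)) + r*K*exp(-rT)*N(-d2) - q*S*exp(-qT)*N(-d1)
N(-d1) = 0.3551604870; N(-d2) = 0.5176542710; sqrt(T) = 0.8660254038
Term 1 = -10.3800 * 1.0000000000 * 0.3723515607 * 0.4800 / (2 * 0.8660254038) = -1.0711027690
Term 2 = 0.0140 * 9.8000 * 0.9895549326 * 0.5176542710 = 0.0702803347
Term 3 = 0 (no dividend yield, q = 0)
Theta = -1.0711027690 + (0.0702803347) + (0.0000000000) = -1.000822


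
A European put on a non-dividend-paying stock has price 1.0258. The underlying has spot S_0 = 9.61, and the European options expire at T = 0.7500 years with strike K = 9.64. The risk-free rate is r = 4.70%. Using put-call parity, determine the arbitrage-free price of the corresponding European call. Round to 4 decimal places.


Answer: Call price = 1.3297

Derivation:
Put-call parity: C - P = S_0 * exp(-qT) - K * exp(-rT).
S_0 * exp(-qT) = 9.6100 * 1.00000000 = 9.61000000
K * exp(-rT) = 9.6400 * 0.96536405 = 9.30610939
C = P + S*exp(-qT) - K*exp(-rT)
C = 1.0258 + 9.61000000 - 9.30610939 = 1.3297


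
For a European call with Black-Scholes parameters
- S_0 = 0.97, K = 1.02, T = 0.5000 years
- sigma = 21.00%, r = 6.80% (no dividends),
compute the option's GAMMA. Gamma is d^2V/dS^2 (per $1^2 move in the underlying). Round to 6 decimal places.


Answer: Gamma = 2.767986

Derivation:
d1 = -0.0352666799; d2 = -0.1837591039
phi(d1) = 0.3986942675; exp(-qT) = 1.0000000000; exp(-rT) = 0.9665715046
Gamma = exp(-qT) * phi(d1) / (S * sigma * sqrt(T)) = 1.0000000000 * 0.3986942675 / (0.9700 * 0.2100 * 0.7071067812) = 2.767986


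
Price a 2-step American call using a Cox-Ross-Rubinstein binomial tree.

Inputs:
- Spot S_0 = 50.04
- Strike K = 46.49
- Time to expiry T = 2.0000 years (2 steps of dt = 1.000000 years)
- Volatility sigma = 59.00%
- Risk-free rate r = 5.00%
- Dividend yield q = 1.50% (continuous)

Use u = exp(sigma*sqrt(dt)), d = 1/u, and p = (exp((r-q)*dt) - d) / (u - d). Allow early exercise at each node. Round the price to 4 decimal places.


dt = T/N = 1.000000
u = exp(sigma*sqrt(dt)) = 1.803988; d = 1/u = 0.554327
p = (exp((r-q)*dt) - d) / (u - d) = 0.385138
Discount per step: exp(-r*dt) = 0.951229
Stock lattice S(k, i) with i counting down-moves:
  k=0: S(0,0) = 50.0400
  k=1: S(1,0) = 90.2716; S(1,1) = 27.7385
  k=2: S(2,0) = 162.8489; S(2,1) = 50.0400; S(2,2) = 15.3762
Terminal payoffs V(N, i) = max(S_T - K, 0):
  V(2,0) = 116.358885; V(2,1) = 3.550000; V(2,2) = 0.000000
Backward induction: V(k, i) = exp(-r*dt) * [p * V(k+1, i) + (1-p) * V(k+1, i+1)]; then take max(V_cont, immediate exercise) for American.
  V(1,0) = exp(-r*dt) * [p*116.358885 + (1-p)*3.550000] = 44.704956; exercise = 43.781580; V(1,0) = max -> 44.704956
  V(1,1) = exp(-r*dt) * [p*3.550000 + (1-p)*0.000000] = 1.300560; exercise = 0.000000; V(1,1) = max -> 1.300560
  V(0,0) = exp(-r*dt) * [p*44.704956 + (1-p)*1.300560] = 17.138545; exercise = 3.550000; V(0,0) = max -> 17.138545

Answer: Price = V(0,0) = 17.1385


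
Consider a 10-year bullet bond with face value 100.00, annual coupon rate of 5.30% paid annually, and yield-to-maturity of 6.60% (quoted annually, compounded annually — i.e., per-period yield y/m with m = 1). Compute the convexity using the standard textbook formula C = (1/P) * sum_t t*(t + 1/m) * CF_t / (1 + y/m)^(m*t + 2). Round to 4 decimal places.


Coupon per period c = face * coupon_rate / m = 5.300000
Periods per year m = 1; per-period yield y/m = 0.066000
Number of cashflows N = 10
Cashflows (t years, CF_t, discount factor 1/(1+y/m)^(m*t), PV):
  t = 1.0000: CF_t = 5.300000, DF = 0.938086, PV = 4.971857
  t = 2.0000: CF_t = 5.300000, DF = 0.880006, PV = 4.664031
  t = 3.0000: CF_t = 5.300000, DF = 0.825521, PV = 4.375264
  t = 4.0000: CF_t = 5.300000, DF = 0.774410, PV = 4.104375
  t = 5.0000: CF_t = 5.300000, DF = 0.726464, PV = 3.850258
  t = 6.0000: CF_t = 5.300000, DF = 0.681486, PV = 3.611874
  t = 7.0000: CF_t = 5.300000, DF = 0.639292, PV = 3.388250
  t = 8.0000: CF_t = 5.300000, DF = 0.599711, PV = 3.178471
  t = 9.0000: CF_t = 5.300000, DF = 0.562581, PV = 2.981680
  t = 10.0000: CF_t = 105.300000, DF = 0.527750, PV = 55.572038
Price P = sum_t PV_t = 90.698099
Convexity numerator sum_t t*(t + 1/m) * CF_t / (1+y/m)^(m*t + 2):
  t = 1.0000: term = 8.750528
  t = 2.0000: term = 24.626251
  t = 3.0000: term = 46.203098
  t = 4.0000: term = 72.237488
  t = 5.0000: term = 101.647498
  t = 6.0000: term = 133.495775
  t = 7.0000: term = 166.974078
  t = 8.0000: term = 201.389266
  t = 9.0000: term = 236.150640
  t = 10.0000: term = 5379.409431
Convexity = (1/P) * sum = 6370.884054 / 90.698099 = 70.242752

Answer: Convexity = 70.2428


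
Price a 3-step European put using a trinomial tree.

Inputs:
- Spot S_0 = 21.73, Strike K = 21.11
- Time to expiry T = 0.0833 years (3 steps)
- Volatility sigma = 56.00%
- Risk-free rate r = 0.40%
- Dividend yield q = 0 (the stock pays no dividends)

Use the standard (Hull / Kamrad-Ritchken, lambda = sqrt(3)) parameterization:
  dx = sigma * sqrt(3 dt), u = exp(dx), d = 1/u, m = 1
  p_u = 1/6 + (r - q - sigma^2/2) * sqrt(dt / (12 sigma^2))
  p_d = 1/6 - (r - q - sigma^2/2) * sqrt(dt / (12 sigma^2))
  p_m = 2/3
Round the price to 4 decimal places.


dt = T/N = 0.027767; dx = sigma*sqrt(3*dt) = 0.161626
u = exp(dx) = 1.175420; d = 1/u = 0.850760
p_u = 0.153541, p_m = 0.666667, p_d = 0.179792
Discount per step: exp(-r*dt) = 0.999889
Stock lattice S(k, j) with j the centered position index:
  k=0: S(0,+0) = 21.7300
  k=1: S(1,-1) = 18.4870; S(1,+0) = 21.7300; S(1,+1) = 25.5419
  k=2: S(2,-2) = 15.7280; S(2,-1) = 18.4870; S(2,+0) = 21.7300; S(2,+1) = 25.5419; S(2,+2) = 30.0224
  k=3: S(3,-3) = 13.3807; S(3,-2) = 15.7280; S(3,-1) = 18.4870; S(3,+0) = 21.7300; S(3,+1) = 25.5419; S(3,+2) = 30.0224; S(3,+3) = 35.2890
Terminal payoffs V(N, j) = max(K - S_T, 0):
  V(3,-3) = 7.729257; V(3,-2) = 5.382004; V(3,-1) = 2.622995; V(3,+0) = 0.000000; V(3,+1) = 0.000000; V(3,+2) = 0.000000; V(3,+3) = 0.000000
Backward induction: V(k, j) = exp(-r*dt) * [p_u * V(k+1, j+1) + p_m * V(k+1, j) + p_d * V(k+1, j-1)]
  V(2,-2) = exp(-r*dt) * [p_u*2.622995 + p_m*5.382004 + p_d*7.729257] = 5.379801
  V(2,-1) = exp(-r*dt) * [p_u*0.000000 + p_m*2.622995 + p_d*5.382004] = 2.716002
  V(2,+0) = exp(-r*dt) * [p_u*0.000000 + p_m*0.000000 + p_d*2.622995] = 0.471541
  V(2,+1) = exp(-r*dt) * [p_u*0.000000 + p_m*0.000000 + p_d*0.000000] = 0.000000
  V(2,+2) = exp(-r*dt) * [p_u*0.000000 + p_m*0.000000 + p_d*0.000000] = 0.000000
  V(1,-1) = exp(-r*dt) * [p_u*0.471541 + p_m*2.716002 + p_d*5.379801] = 2.849997
  V(1,+0) = exp(-r*dt) * [p_u*0.000000 + p_m*0.471541 + p_d*2.716002] = 0.802587
  V(1,+1) = exp(-r*dt) * [p_u*0.000000 + p_m*0.000000 + p_d*0.471541] = 0.084770
  V(0,+0) = exp(-r*dt) * [p_u*0.084770 + p_m*0.802587 + p_d*2.849997] = 1.060362

Answer: Price = V(0,0) = 1.0604


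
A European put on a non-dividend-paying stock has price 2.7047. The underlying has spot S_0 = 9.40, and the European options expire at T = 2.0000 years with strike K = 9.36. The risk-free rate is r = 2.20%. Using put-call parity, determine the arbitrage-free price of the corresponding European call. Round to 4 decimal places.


Put-call parity: C - P = S_0 * exp(-qT) - K * exp(-rT).
S_0 * exp(-qT) = 9.4000 * 1.00000000 = 9.40000000
K * exp(-rT) = 9.3600 * 0.95695396 = 8.95708904
C = P + S*exp(-qT) - K*exp(-rT)
C = 2.7047 + 9.40000000 - 8.95708904 = 3.1476

Answer: Call price = 3.1476


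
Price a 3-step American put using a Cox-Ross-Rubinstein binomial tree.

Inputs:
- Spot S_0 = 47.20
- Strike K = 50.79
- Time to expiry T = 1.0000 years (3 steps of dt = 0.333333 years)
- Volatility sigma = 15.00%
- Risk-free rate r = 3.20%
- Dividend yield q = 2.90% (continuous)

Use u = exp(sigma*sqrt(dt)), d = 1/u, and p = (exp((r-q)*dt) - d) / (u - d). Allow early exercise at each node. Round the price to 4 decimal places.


dt = T/N = 0.333333
u = exp(sigma*sqrt(dt)) = 1.090463; d = 1/u = 0.917042
p = (exp((r-q)*dt) - d) / (u - d) = 0.484132
Discount per step: exp(-r*dt) = 0.989390
Stock lattice S(k, i) with i counting down-moves:
  k=0: S(0,0) = 47.2000
  k=1: S(1,0) = 51.4699; S(1,1) = 43.2844
  k=2: S(2,0) = 56.1260; S(2,1) = 47.2000; S(2,2) = 39.6936
  k=3: S(3,0) = 61.2033; S(3,1) = 51.4699; S(3,2) = 43.2844; S(3,3) = 36.4006
Terminal payoffs V(N, i) = max(K - S_T, 0):
  V(3,0) = 0.000000; V(3,1) = 0.000000; V(3,2) = 7.505641; V(3,3) = 14.389363
Backward induction: V(k, i) = exp(-r*dt) * [p * V(k+1, i) + (1-p) * V(k+1, i+1)]; then take max(V_cont, immediate exercise) for American.
  V(2,0) = exp(-r*dt) * [p*0.000000 + (1-p)*0.000000] = 0.000000; exercise = 0.000000; V(2,0) = max -> 0.000000
  V(2,1) = exp(-r*dt) * [p*0.000000 + (1-p)*7.505641] = 3.830838; exercise = 3.590000; V(2,1) = max -> 3.830838
  V(2,2) = exp(-r*dt) * [p*7.505641 + (1-p)*14.389363] = 10.939421; exercise = 11.096446; V(2,2) = max -> 11.096446
  V(1,0) = exp(-r*dt) * [p*0.000000 + (1-p)*3.830838] = 1.955239; exercise = 0.000000; V(1,0) = max -> 1.955239
  V(1,1) = exp(-r*dt) * [p*3.830838 + (1-p)*11.096446] = 7.498520; exercise = 7.505641; V(1,1) = max -> 7.505641
  V(0,0) = exp(-r*dt) * [p*1.955239 + (1-p)*7.505641] = 4.767389; exercise = 3.590000; V(0,0) = max -> 4.767389

Answer: Price = V(0,0) = 4.7674
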